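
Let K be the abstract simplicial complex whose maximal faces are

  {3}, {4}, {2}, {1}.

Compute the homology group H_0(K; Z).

H_0 ≅ Z^4.

Take the total order 1 < 2 < 3 < 4 on the vertex set. Then K (dimension 0) consists of the simplices:

  0-simplices (4): [1], [2], [3], [4]

Hence C_0 ≅ Z^4.

Now H_k = ker ∂_k / im ∂_{k+1}, so:

  H_0: rank C_0 − rank ∂_1 = 4 − 0 = 4, and there is no ∂_1, so H_0 = Z^4.

(K is a triangulation of a set of 4 points.)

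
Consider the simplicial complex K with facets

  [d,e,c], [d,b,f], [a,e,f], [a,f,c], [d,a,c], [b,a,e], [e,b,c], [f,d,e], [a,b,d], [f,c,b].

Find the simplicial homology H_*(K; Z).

H_0 ≅ Z,  H_1 ≅ Z/2,  H_2 = 0.

Take the total order a < b < c < d < e < f on the vertex set. Then K (dimension 2) consists of the simplices:

  0-simplices (6): a, b, c, d, e, f
  1-simplices (15): ab, ac, ad, ae, af, bc, bd, be, bf, cd, ce, cf, de, df, ef
  2-simplices (10): abd, abe, acd, acf, aef, bce, bcf, bdf, cde, def

so the chain groups are C_0 ≅ Z^6, C_1 ≅ Z^15, C_2 ≅ Z^10.

∂_1: C_1 → C_0 is given by ∂[p,q] = [q] − [p]. For instance
  ∂df = f − d.
This gives a 6×15 integer matrix of rank 5; reducing to Smith normal form yields diagonal entries (1,1,1,1,1).

Boundary ∂_2: C_2 → C_1 acts by ∂[p,q,r] = [q,r] − [p,r] + [p,q]. For instance
  ∂aef = ef − af + ae,
  ∂abd = bd − ad + ab.
The resulting 15×10 matrix has rank 10, and its Smith normal form has invariant factors (1,1,1,1,1,1,1,1,1,2).

Reading off H_k = ker ∂_k / im ∂_{k+1}:

  H_0: rank C_0 − rank ∂_1 = 6 − 5 = 1, and the invariant factors of ∂_1 are all 1, so H_0 ≅ Z.
  H_1: rank ker ∂_1 − rank ∂_2 = (15 − 5) − 10 = 0, and ∂_2 has invariant factor 2 > 1, so H_1 ≅ Z/2.
  H_2: rank ker ∂_2 − rank ∂_3 = (10 − 10) − 0 = 0, and there is no ∂_3, so H_2 ≅ 0.

As a check, the Euler characteristic is 6 − 15 + 10 = 1, which agrees with 1 − 0 + 0 = 1.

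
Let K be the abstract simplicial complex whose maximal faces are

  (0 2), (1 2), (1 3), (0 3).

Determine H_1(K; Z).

H_1 ≅ Z.

Fix the vertex order 0 < 1 < 2 < 3 and write every simplex with vertices in increasing order. Then dim K = 1 and the simplices of K are:

  0-simplices (4): [0], [1], [2], [3]
  1-simplices (4): [0,2], [0,3], [1,2], [1,3]

so the chain groups are C_0 ≅ Z^4, C_1 ≅ Z^4.

∂_1: C_1 → C_0 is given by ∂[p,q] = [q] − [p]. For instance
  ∂[0,2] = [2] − [0].
The resulting 4×4 matrix has rank 3, and its Smith normal form has invariant factors (1,1,1).

Computing H_k = (kernel of ∂_k) / (image of ∂_{k+1}):

  H_1: rank ker ∂_1 − rank ∂_2 = (4 − 3) − 0 = 1, and there is no ∂_2, so H_1 ≅ Z.

(K is a triangulation of the circle S^1.)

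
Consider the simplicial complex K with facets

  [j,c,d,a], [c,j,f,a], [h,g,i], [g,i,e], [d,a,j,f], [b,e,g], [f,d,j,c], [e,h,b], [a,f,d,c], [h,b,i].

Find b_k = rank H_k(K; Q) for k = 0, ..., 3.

Order the vertices as a < b < c < d < e < f < g < h < i < j. Listing each simplex with vertices in this order, K has dimension 3 with simplices:

  0-simplices (10): a, b, c, d, e, f, g, h, i, j
  1-simplices (20): ac, ad, af, aj, be, bg, bh, bi, cd, cf, cj, df, dj, eg, eh, ei, fj, gh, gi, hi
  2-simplices (15): acd, acf, acj, adf, adj, afj, beg, beh, bhi, cdf, cdj, cfj, dfj, egi, ghi
  3-simplices (5): acdf, acdj, acfj, adfj, cdfj

so the chain groups are C_0 ≅ Z^10, C_1 ≅ Z^20, C_2 ≅ Z^15, C_3 ≅ Z^5.

∂_1: C_1 → C_0 is given by ∂[p,q] = [q] − [p]. For instance
  ∂ac = c − a.
The 10×20 boundary matrix has rank 8 and Smith normal form diag(1,1,1,1,1,1,1,1).

The boundary map ∂_2: C_2 → C_1 maps a triangle to the signed sum of its edges. For instance
  ∂beg = eg − bg + be,
  ∂acf = cf − af + ac.
The resulting 20×15 matrix has rank 11, and its Smith normal form has invariant factors (1,1,1,1,1,1,1,1,1,1,1).

Boundary ∂_3: C_3 → C_2 sends each 3-simplex σ to the alternating sum Σ_i (−1)^i (σ with its i-th vertex removed). For instance
  ∂adfj = dfj − afj + adj − adf,
  ∂cdfj = dfj − cfj + cdj − cdf.
This gives a 15×5 integer matrix of rank 4; reducing to Smith normal form yields diagonal entries (1,1,1,1).

Now H_k = ker ∂_k / im ∂_{k+1}, so:

  H_0: rank C_0 − rank ∂_1 = 10 − 8 = 2, and the invariant factors of ∂_1 are all 1, so H_0 ≅ Z^2.
  H_1: rank ker ∂_1 − rank ∂_2 = (20 − 8) − 11 = 1, and the invariant factors of ∂_2 are all 1, so H_1 ≅ Z.
  H_2: rank ker ∂_2 − rank ∂_3 = (15 − 11) − 4 = 0, and the invariant factors of ∂_3 are all 1, so H_2 ≅ 0.
  H_3: rank ker ∂_3 − rank ∂_4 = (5 − 4) − 0 = 1, and there is no ∂_4, so H_3 ≅ Z.

As a check, the Euler characteristic is 10 − 20 + 15 − 5 = 0, which agrees with 2 − 1 + 0 − 1 = 0.

Hence the Betti numbers are b_0 = 2, b_1 = 1, b_2 = 0, b_3 = 1.

b_0 = 2, b_1 = 1, b_2 = 0, b_3 = 1.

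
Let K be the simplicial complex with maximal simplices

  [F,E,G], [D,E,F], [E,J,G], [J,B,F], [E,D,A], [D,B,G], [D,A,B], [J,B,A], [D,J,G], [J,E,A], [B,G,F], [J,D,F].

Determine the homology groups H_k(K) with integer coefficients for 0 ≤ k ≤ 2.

H_0 = Z,  H_1 = Z/2,  H_2 = 0.

Fix the vertex order A < B < D < E < F < G < J and write every simplex with vertices in increasing order. Then dim K = 2 and the simplices of K are:

  0-simplices (7): A, B, D, E, F, G, J
  1-simplices (18): AB, AD, AE, AJ, BD, BF, BG, BJ, DE, DF, DG, DJ, EF, EG, EJ, FG, FJ, GJ
  2-simplices (12): ABD, ABJ, ADE, AEJ, BDG, BFG, BFJ, DEF, DFJ, DGJ, EFG, EGJ

giving chain groups C_0 ≅ Z^7, C_1 ≅ Z^18, C_2 ≅ Z^12.

Boundary ∂_1: C_1 → C_0 sends each edge [p,q] (with p < q) to q − p.
The 7×18 boundary matrix has rank 6 and Smith normal form diag(1,1,1,1,1,1).

Boundary ∂_2: C_2 → C_1 sends each 2-simplex [p,q,r] to [q,r] − [p,r] + [p,q]. For instance
  ∂EGJ = GJ − EJ + EG,
  ∂BFG = FG − BG + BF.
The 18×12 boundary matrix has rank 12 and Smith normal form diag(1,1,1,1,1,1,1,1,1,1,1,2).

Computing H_k = (kernel of ∂_k) / (image of ∂_{k+1}):

  H_0: rank C_0 − rank ∂_1 = 7 − 6 = 1, and the invariant factors of ∂_1 are all 1, so H_0 ≅ Z.
  H_1: rank ker ∂_1 − rank ∂_2 = (18 − 6) − 12 = 0, and ∂_2 has invariant factor 2 > 1, so H_1 ≅ Z/2.
  H_2: rank ker ∂_2 − rank ∂_3 = (12 − 12) − 0 = 0, and there is no ∂_3, so H_2 ≅ 0.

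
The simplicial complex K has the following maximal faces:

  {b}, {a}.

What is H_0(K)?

We work with the vertex ordering a < b. The simplices of K, each written with vertices in increasing order, are:

  0-simplices (2): a, b

so the chain groups are C_0 ≅ Z^2.

Now H_k = ker ∂_k / im ∂_{k+1}, so:

  H_0: rank C_0 − rank ∂_1 = 2 − 0 = 2, and there is no ∂_1, so H_0 ≅ Z^2.

(K is a triangulation of a set of 2 points.)

H_0 ≅ Z^2.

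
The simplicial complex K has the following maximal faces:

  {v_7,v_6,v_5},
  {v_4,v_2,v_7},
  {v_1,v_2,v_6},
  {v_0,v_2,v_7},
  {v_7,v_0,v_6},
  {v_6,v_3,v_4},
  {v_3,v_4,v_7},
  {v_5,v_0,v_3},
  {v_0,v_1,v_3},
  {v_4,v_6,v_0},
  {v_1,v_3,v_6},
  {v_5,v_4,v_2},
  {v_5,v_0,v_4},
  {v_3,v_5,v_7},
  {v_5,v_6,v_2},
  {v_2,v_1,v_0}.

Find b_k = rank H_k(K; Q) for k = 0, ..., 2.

b_0 = 1, b_1 = 2, b_2 = 1.

Order the vertices as v_0 < v_1 < v_2 < v_3 < v_4 < v_5 < v_6 < v_7. Listing each simplex with vertices in this order, K has dimension 2 with simplices:

  0-simplices (8): [v_0], [v_1], [v_2], [v_3], [v_4], [v_5], [v_6], [v_7]
  1-simplices (24): (24 of them)
  2-simplices (16): (16 of them)

Hence C_0 ≅ Z^8, C_1 ≅ Z^24, C_2 ≅ Z^16.

∂_1: C_1 → C_0 sends each edge [p,q] (with p < q) to q − p.
This gives a 8×24 integer matrix of rank 7; reducing to Smith normal form yields diagonal entries (1,1,1,1,1,1,1).

The boundary map ∂_2: C_2 → C_1 sends each 2-simplex [p,q,r] to [q,r] − [p,r] + [p,q]. For instance
  ∂[v_0,v_3,v_5] = [v_3,v_5] − [v_0,v_5] + [v_0,v_3],
  ∂[v_1,v_3,v_6] = [v_3,v_6] − [v_1,v_6] + [v_1,v_3].
The resulting 24×16 matrix has rank 15, and its Smith normal form has invariant factors (1,1,1,1,1,1,1,1,1,1,1,1,1,1,1).

Computing H_k = (kernel of ∂_k) / (image of ∂_{k+1}):

  H_0: rank C_0 − rank ∂_1 = 8 − 7 = 1, and the invariant factors of ∂_1 are all 1, so H_0 = Z.
  H_1: rank ker ∂_1 − rank ∂_2 = (24 − 7) − 15 = 2, and the invariant factors of ∂_2 are all 1, so H_1 = Z^2.
  H_2: rank ker ∂_2 − rank ∂_3 = (16 − 15) − 0 = 1, and there is no ∂_3, so H_2 = Z.

Hence the Betti numbers are b_0 = 1, b_1 = 2, b_2 = 1.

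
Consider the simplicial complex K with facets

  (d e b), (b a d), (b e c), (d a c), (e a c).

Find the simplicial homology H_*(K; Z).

H_0 = Z,  H_1 = Z,  H_2 = 0.

Fix the vertex order a < b < c < d < e and write every simplex with vertices in increasing order. Then dim K = 2 and the simplices of K are:

  0-simplices (5): a, b, c, d, e
  1-simplices (10): ab, ac, ad, ae, bc, bd, be, cd, ce, de
  2-simplices (5): abd, acd, ace, bce, bde

giving chain groups C_0 ≅ Z^5, C_1 ≅ Z^10, C_2 ≅ Z^5.

Boundary ∂_1: C_1 → C_0 maps an edge to its endpoints' difference, ∂[p,q] = q − p.
As a 5×10 matrix over Z this has rank 4, with invariant factors (1,1,1,1).

Boundary ∂_2: C_2 → C_1 acts by ∂[p,q,r] = [q,r] − [p,r] + [p,q]. For instance
  ∂bce = ce − be + bc,
  ∂ace = ce − ae + ac.
The 10×5 boundary matrix has rank 5 and Smith normal form diag(1,1,1,1,1).

From H_k ≅ ker(∂_k) / im(∂_{k+1}) we obtain:

  H_0: rank C_0 − rank ∂_1 = 5 − 4 = 1, and the invariant factors of ∂_1 are all 1, so H_0 = Z.
  H_1: rank ker ∂_1 − rank ∂_2 = (10 − 4) − 5 = 1, and the invariant factors of ∂_2 are all 1, so H_1 = Z.
  H_2: rank ker ∂_2 − rank ∂_3 = (5 − 5) − 0 = 0, and there is no ∂_3, so H_2 = 0.

As a check, the Euler characteristic is 5 − 10 + 5 = 0, which agrees with 1 − 1 + 0 = 0.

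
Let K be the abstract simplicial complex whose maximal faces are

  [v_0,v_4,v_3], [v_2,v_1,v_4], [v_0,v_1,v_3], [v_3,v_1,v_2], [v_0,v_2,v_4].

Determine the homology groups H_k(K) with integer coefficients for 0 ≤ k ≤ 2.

H_0 ≅ Z,  H_1 ≅ Z,  H_2 = 0.

We work with the vertex ordering v_0 < v_1 < v_2 < v_3 < v_4. The simplices of K, each written with vertices in increasing order, are:

  0-simplices (5): [v_0], [v_1], [v_2], [v_3], [v_4]
  1-simplices (10): [v_0,v_1], [v_0,v_2], [v_0,v_3], [v_0,v_4], [v_1,v_2], [v_1,v_3], [v_1,v_4], [v_2,v_3], [v_2,v_4], [v_3,v_4]
  2-simplices (5): [v_0,v_1,v_3], [v_0,v_2,v_4], [v_0,v_3,v_4], [v_1,v_2,v_3], [v_1,v_2,v_4]

giving chain groups C_0 ≅ Z^5, C_1 ≅ Z^10, C_2 ≅ Z^5.

Boundary ∂_1: C_1 → C_0 sends each edge [p,q] (with p < q) to q − p. For instance
  ∂[v_0,v_2] = [v_2] − [v_0].
This gives a 5×10 integer matrix of rank 4; reducing to Smith normal form yields diagonal entries (1,1,1,1).

Boundary ∂_2: C_2 → C_1 acts by ∂[p,q,r] = [q,r] − [p,r] + [p,q]. For instance
  ∂[v_1,v_2,v_3] = [v_2,v_3] − [v_1,v_3] + [v_1,v_2],
  ∂[v_0,v_3,v_4] = [v_3,v_4] − [v_0,v_4] + [v_0,v_3].
The 10×5 boundary matrix has rank 5 and Smith normal form diag(1,1,1,1,1).

Now H_k = ker ∂_k / im ∂_{k+1}, so:

  H_0: rank C_0 − rank ∂_1 = 5 − 4 = 1, and the invariant factors of ∂_1 are all 1, so H_0 ≅ Z.
  H_1: rank ker ∂_1 − rank ∂_2 = (10 − 4) − 5 = 1, and the invariant factors of ∂_2 are all 1, so H_1 ≅ Z.
  H_2: rank ker ∂_2 − rank ∂_3 = (5 − 5) − 0 = 0, and there is no ∂_3, so H_2 ≅ 0.

(K is a triangulation of the Möbius band.)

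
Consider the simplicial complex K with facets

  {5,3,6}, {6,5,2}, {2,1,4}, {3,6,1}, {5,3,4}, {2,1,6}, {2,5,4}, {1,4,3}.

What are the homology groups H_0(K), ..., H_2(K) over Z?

Take the total order 1 < 2 < 3 < 4 < 5 < 6 on the vertex set. Then K (dimension 2) consists of the simplices:

  0-simplices (6): [1], [2], [3], [4], [5], [6]
  1-simplices (12): [1,2], [1,3], [1,4], [1,6], [2,4], [2,5], [2,6], [3,4], [3,5], [3,6], [4,5], [5,6]
  2-simplices (8): [1,2,4], [1,2,6], [1,3,4], [1,3,6], [2,4,5], [2,5,6], [3,4,5], [3,5,6]

so the chain groups are C_0 ≅ Z^6, C_1 ≅ Z^12, C_2 ≅ Z^8.

Boundary ∂_1: C_1 → C_0 maps an edge to its endpoints' difference, ∂[p,q] = q − p.
This gives a 6×12 integer matrix of rank 5; reducing to Smith normal form yields diagonal entries (1,1,1,1,1).

Boundary ∂_2: C_2 → C_1 sends each 2-simplex [p,q,r] to [q,r] − [p,r] + [p,q]. For instance
  ∂[1,3,4] = [3,4] − [1,4] + [1,3],
  ∂[3,4,5] = [4,5] − [3,5] + [3,4].
The resulting 12×8 matrix has rank 7, and its Smith normal form has invariant factors (1,1,1,1,1,1,1).

From H_k ≅ ker(∂_k) / im(∂_{k+1}) we obtain:

  H_0: rank C_0 − rank ∂_1 = 6 − 5 = 1, and the invariant factors of ∂_1 are all 1, so H_0 ≅ Z.
  H_1: rank ker ∂_1 − rank ∂_2 = (12 − 5) − 7 = 0, and the invariant factors of ∂_2 are all 1, so H_1 ≅ 0.
  H_2: rank ker ∂_2 − rank ∂_3 = (8 − 7) − 0 = 1, and there is no ∂_3, so H_2 ≅ Z.

As a check, the Euler characteristic is 6 − 12 + 8 = 2, which agrees with 1 − 0 + 1 = 2.
(K is a triangulation of the 2-sphere S^2.)

H_0 ≅ Z,  H_1 = 0,  H_2 ≅ Z.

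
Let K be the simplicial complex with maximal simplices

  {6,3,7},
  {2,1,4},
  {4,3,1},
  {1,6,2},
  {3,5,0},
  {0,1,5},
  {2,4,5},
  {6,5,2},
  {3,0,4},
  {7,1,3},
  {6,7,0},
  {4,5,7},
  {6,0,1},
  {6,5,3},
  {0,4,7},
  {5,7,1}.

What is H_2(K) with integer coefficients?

H_2 ≅ Z.

Take the total order 0 < 1 < 2 < 3 < 4 < 5 < 6 < 7 on the vertex set. Then K (dimension 2) consists of the simplices:

  0-simplices (8): [0], [1], [2], [3], [4], [5], [6], [7]
  1-simplices (24): (24 of them)
  2-simplices (16): [0,1,5], [0,1,6], [0,3,4], [0,3,5], [0,4,7], [0,6,7], [1,2,4], [1,2,6], [1,3,4], [1,3,7], [1,5,7], [2,4,5], [2,5,6], [3,5,6], [3,6,7], [4,5,7]

Hence C_0 ≅ Z^8, C_1 ≅ Z^24, C_2 ≅ Z^16.

∂_1: C_1 → C_0 sends each edge [p,q] (with p < q) to q − p.
The 8×24 boundary matrix has rank 7 and Smith normal form diag(1,1,1,1,1,1,1).

Boundary ∂_2: C_2 → C_1 maps a triangle to the signed sum of its edges. For instance
  ∂[1,2,4] = [2,4] − [1,4] + [1,2],
  ∂[1,3,4] = [3,4] − [1,4] + [1,3].
The resulting 24×16 matrix has rank 15, and its Smith normal form has invariant factors (1,1,1,1,1,1,1,1,1,1,1,1,1,1,1).

From H_k ≅ ker(∂_k) / im(∂_{k+1}) we obtain:

  H_2: rank ker ∂_2 − rank ∂_3 = (16 − 15) − 0 = 1, and there is no ∂_3, so H_2 = Z.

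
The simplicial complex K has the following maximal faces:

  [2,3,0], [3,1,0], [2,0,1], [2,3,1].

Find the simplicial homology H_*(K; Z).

H_0 ≅ Z,  H_1 = 0,  H_2 ≅ Z.

We work with the vertex ordering 0 < 1 < 2 < 3. The simplices of K, each written with vertices in increasing order, are:

  0-simplices (4): [0], [1], [2], [3]
  1-simplices (6): [0,1], [0,2], [0,3], [1,2], [1,3], [2,3]
  2-simplices (4): [0,1,2], [0,1,3], [0,2,3], [1,2,3]

giving chain groups C_0 ≅ Z^4, C_1 ≅ Z^6, C_2 ≅ Z^4.

∂_1: C_1 → C_0 is given by ∂[p,q] = [q] − [p]. For instance
  ∂[0,3] = [3] − [0].
As a 4×6 matrix over Z this has rank 3, with invariant factors (1,1,1).

∂_2: C_2 → C_1 maps a triangle to the signed sum of its edges. For instance
  ∂[1,2,3] = [2,3] − [1,3] + [1,2],
  ∂[0,1,2] = [1,2] − [0,2] + [0,1].
The 6×4 boundary matrix has rank 3 and Smith normal form diag(1,1,1).

From H_k ≅ ker(∂_k) / im(∂_{k+1}) we obtain:

  H_0: rank C_0 − rank ∂_1 = 4 − 3 = 1, and the invariant factors of ∂_1 are all 1, so H_0 ≅ Z.
  H_1: rank ker ∂_1 − rank ∂_2 = (6 − 3) − 3 = 0, and the invariant factors of ∂_2 are all 1, so H_1 ≅ 0.
  H_2: rank ker ∂_2 − rank ∂_3 = (4 − 3) − 0 = 1, and there is no ∂_3, so H_2 ≅ Z.

As a check, the Euler characteristic is 4 − 6 + 4 = 2, which agrees with 1 − 0 + 1 = 2.
(K is a triangulation of the 2-sphere S^2.)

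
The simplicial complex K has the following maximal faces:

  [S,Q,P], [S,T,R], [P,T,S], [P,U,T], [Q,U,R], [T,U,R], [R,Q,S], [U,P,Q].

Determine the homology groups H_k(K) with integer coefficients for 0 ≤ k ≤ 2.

Take the total order P < Q < R < S < T < U on the vertex set. Then K (dimension 2) consists of the simplices:

  0-simplices (6): P, Q, R, S, T, U
  1-simplices (12): PQ, PS, PT, PU, QR, QS, QU, RS, RT, RU, ST, TU
  2-simplices (8): PQS, PQU, PST, PTU, QRS, QRU, RST, RTU

Hence C_0 ≅ Z^6, C_1 ≅ Z^12, C_2 ≅ Z^8.

Boundary ∂_1: C_1 → C_0 is given by ∂[p,q] = [q] − [p]. For instance
  ∂PS = S − P.
As a 6×12 matrix over Z this has rank 5, with invariant factors (1,1,1,1,1).

The boundary map ∂_2: C_2 → C_1 acts by ∂[p,q,r] = [q,r] − [p,r] + [p,q]. For instance
  ∂PST = ST − PT + PS,
  ∂QRU = RU − QU + QR.
As a 12×8 matrix over Z this has rank 7, with invariant factors (1,1,1,1,1,1,1).

From H_k ≅ ker(∂_k) / im(∂_{k+1}) we obtain:

  H_0: rank C_0 − rank ∂_1 = 6 − 5 = 1, and the invariant factors of ∂_1 are all 1, so H_0 ≅ Z.
  H_1: rank ker ∂_1 − rank ∂_2 = (12 − 5) − 7 = 0, and the invariant factors of ∂_2 are all 1, so H_1 ≅ 0.
  H_2: rank ker ∂_2 − rank ∂_3 = (8 − 7) − 0 = 1, and there is no ∂_3, so H_2 ≅ Z.

As a check, the Euler characteristic is 6 − 12 + 8 = 2, which agrees with 1 − 0 + 1 = 2.

H_0 = Z,  H_1 = 0,  H_2 = Z.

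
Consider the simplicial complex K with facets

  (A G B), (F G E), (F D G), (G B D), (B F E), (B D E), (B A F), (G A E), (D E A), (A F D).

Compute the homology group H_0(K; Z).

H_0 = Z.

Take the total order A < B < D < E < F < G on the vertex set. Then K (dimension 2) consists of the simplices:

  0-simplices (6): A, B, D, E, F, G
  1-simplices (15): AB, AD, AE, AF, AG, BD, BE, BF, BG, DE, DF, DG, EF, EG, FG
  2-simplices (10): ABF, ABG, ADE, ADF, AEG, BDE, BDG, BEF, DFG, EFG

giving chain groups C_0 ≅ Z^6, C_1 ≅ Z^15, C_2 ≅ Z^10.

∂_1: C_1 → C_0 maps an edge to its endpoints' difference, ∂[p,q] = q − p.
The resulting 6×15 matrix has rank 5, and its Smith normal form has invariant factors (1,1,1,1,1).

∂_2: C_2 → C_1 sends each 2-simplex [p,q,r] to [q,r] − [p,r] + [p,q]. For instance
  ∂BEF = EF − BF + BE,
  ∂ABF = BF − AF + AB.
The resulting 15×10 matrix has rank 10, and its Smith normal form has invariant factors (1,1,1,1,1,1,1,1,1,2).

Reading off H_k = ker ∂_k / im ∂_{k+1}:

  H_0: rank C_0 − rank ∂_1 = 6 − 5 = 1, and the invariant factors of ∂_1 are all 1, so H_0 ≅ Z.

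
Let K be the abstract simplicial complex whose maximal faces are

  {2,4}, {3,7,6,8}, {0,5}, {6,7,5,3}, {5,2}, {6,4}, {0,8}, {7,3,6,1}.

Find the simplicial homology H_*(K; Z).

H_0 ≅ Z,  H_1 ≅ Z^2,  H_2 = 0,  H_3 = 0.

Take the total order 0 < 1 < 2 < 3 < 4 < 5 < 6 < 7 < 8 on the vertex set. Then K (dimension 3) consists of the simplices:

  0-simplices (9): [0], [1], [2], [3], [4], [5], [6], [7], [8]
  1-simplices (17): [0,5], [0,8], [1,3], [1,6], [1,7], [2,4], [2,5], [3,5], [3,6], [3,7], [3,8], [4,6], [5,6], [5,7], [6,7], [6,8], [7,8]
  2-simplices (10): [1,3,6], [1,3,7], [1,6,7], [3,5,6], [3,5,7], [3,6,7], [3,6,8], [3,7,8], [5,6,7], [6,7,8]
  3-simplices (3): [1,3,6,7], [3,5,6,7], [3,6,7,8]

so the chain groups are C_0 ≅ Z^9, C_1 ≅ Z^17, C_2 ≅ Z^10, C_3 ≅ Z^3.

∂_1: C_1 → C_0 maps an edge to its endpoints' difference, ∂[p,q] = q − p.
As a 9×17 matrix over Z this has rank 8, with invariant factors (1,1,1,1,1,1,1,1).

∂_2: C_2 → C_1 sends each 2-simplex [p,q,r] to [q,r] − [p,r] + [p,q]. For instance
  ∂[5,6,7] = [6,7] − [5,7] + [5,6],
  ∂[3,6,7] = [6,7] − [3,7] + [3,6].
This gives a 17×10 integer matrix of rank 7; reducing to Smith normal form yields diagonal entries (1,1,1,1,1,1,1).

Boundary ∂_3: C_3 → C_2 sends each 3-simplex σ to the alternating sum Σ_i (−1)^i (σ with its i-th vertex removed). For instance
  ∂[3,5,6,7] = [5,6,7] − [3,6,7] + [3,5,7] − [3,5,6],
  ∂[1,3,6,7] = [3,6,7] − [1,6,7] + [1,3,7] − [1,3,6].
The 10×3 boundary matrix has rank 3 and Smith normal form diag(1,1,1).

Computing H_k = (kernel of ∂_k) / (image of ∂_{k+1}):

  H_0: rank C_0 − rank ∂_1 = 9 − 8 = 1, and the invariant factors of ∂_1 are all 1, so H_0 ≅ Z.
  H_1: rank ker ∂_1 − rank ∂_2 = (17 − 8) − 7 = 2, and the invariant factors of ∂_2 are all 1, so H_1 ≅ Z^2.
  H_2: rank ker ∂_2 − rank ∂_3 = (10 − 7) − 3 = 0, and the invariant factors of ∂_3 are all 1, so H_2 ≅ 0.
  H_3: rank ker ∂_3 − rank ∂_4 = (3 − 3) − 0 = 0, and there is no ∂_4, so H_3 ≅ 0.

As a check, the Euler characteristic is 9 − 17 + 10 − 3 = -1, which agrees with 1 − 2 + 0 − 0 = -1.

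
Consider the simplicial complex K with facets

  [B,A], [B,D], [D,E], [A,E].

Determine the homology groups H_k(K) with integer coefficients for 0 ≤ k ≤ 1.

H_0 = Z,  H_1 = Z.

Order the vertices as A < B < D < E. Listing each simplex with vertices in this order, K has dimension 1 with simplices:

  0-simplices (4): A, B, D, E
  1-simplices (4): AB, AE, BD, DE

so the chain groups are C_0 ≅ Z^4, C_1 ≅ Z^4.

Boundary ∂_1: C_1 → C_0 is given by ∂[p,q] = [q] − [p]. For instance
  ∂BD = D − B.
The resulting 4×4 matrix has rank 3, and its Smith normal form has invariant factors (1,1,1).

Reading off H_k = ker ∂_k / im ∂_{k+1}:

  H_0: rank C_0 − rank ∂_1 = 4 − 3 = 1, and the invariant factors of ∂_1 are all 1, so H_0 = Z.
  H_1: rank ker ∂_1 − rank ∂_2 = (4 − 3) − 0 = 1, and there is no ∂_2, so H_1 = Z.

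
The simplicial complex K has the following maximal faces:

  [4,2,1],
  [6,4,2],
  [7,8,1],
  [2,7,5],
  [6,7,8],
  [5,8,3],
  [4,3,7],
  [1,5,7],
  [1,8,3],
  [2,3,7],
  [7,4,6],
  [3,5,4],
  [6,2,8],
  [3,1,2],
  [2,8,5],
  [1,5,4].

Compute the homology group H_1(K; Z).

Take the total order 1 < 2 < 3 < 4 < 5 < 6 < 7 < 8 on the vertex set. Then K (dimension 2) consists of the simplices:

  0-simplices (8): [1], [2], [3], [4], [5], [6], [7], [8]
  1-simplices (24): (24 of them)
  2-simplices (16): [1,2,3], [1,2,4], [1,3,8], [1,4,5], [1,5,7], [1,7,8], [2,3,7], [2,4,6], [2,5,7], [2,5,8], [2,6,8], [3,4,5], [3,4,7], [3,5,8], [4,6,7], [6,7,8]

so the chain groups are C_0 ≅ Z^8, C_1 ≅ Z^24, C_2 ≅ Z^16.

Boundary ∂_1: C_1 → C_0 sends each edge [p,q] (with p < q) to q − p. For instance
  ∂[5,8] = [8] − [5].
The 8×24 boundary matrix has rank 7 and Smith normal form diag(1,1,1,1,1,1,1).

The boundary map ∂_2: C_2 → C_1 maps a triangle to the signed sum of its edges. For instance
  ∂[1,4,5] = [4,5] − [1,5] + [1,4],
  ∂[2,6,8] = [6,8] − [2,8] + [2,6].
The resulting 24×16 matrix has rank 15, and its Smith normal form has invariant factors (1,1,1,1,1,1,1,1,1,1,1,1,1,1,1).

Now H_k = ker ∂_k / im ∂_{k+1}, so:

  H_1: rank ker ∂_1 − rank ∂_2 = (24 − 7) − 15 = 2, and the invariant factors of ∂_2 are all 1, so H_1 = Z^2.

(K is a triangulation of the torus T^2.)

H_1 = Z^2.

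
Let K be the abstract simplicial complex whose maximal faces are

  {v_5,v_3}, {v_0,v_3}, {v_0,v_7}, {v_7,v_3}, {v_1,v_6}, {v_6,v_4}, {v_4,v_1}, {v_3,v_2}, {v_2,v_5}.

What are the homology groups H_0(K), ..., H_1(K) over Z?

H_0 ≅ Z^2,  H_1 ≅ Z^3.

We work with the vertex ordering v_0 < v_1 < v_2 < v_3 < v_4 < v_5 < v_6 < v_7. The simplices of K, each written with vertices in increasing order, are:

  0-simplices (8): [v_0], [v_1], [v_2], [v_3], [v_4], [v_5], [v_6], [v_7]
  1-simplices (9): [v_0,v_3], [v_0,v_7], [v_1,v_4], [v_1,v_6], [v_2,v_3], [v_2,v_5], [v_3,v_5], [v_3,v_7], [v_4,v_6]

so the chain groups are C_0 ≅ Z^8, C_1 ≅ Z^9.

The boundary map ∂_1: C_1 → C_0 maps an edge to its endpoints' difference, ∂[p,q] = q − p. For instance
  ∂[v_0,v_7] = [v_7] − [v_0].
As a 8×9 matrix over Z this has rank 6, with invariant factors (1,1,1,1,1,1).

Now H_k = ker ∂_k / im ∂_{k+1}, so:

  H_0: rank C_0 − rank ∂_1 = 8 − 6 = 2, and the invariant factors of ∂_1 are all 1, so H_0 = Z^2.
  H_1: rank ker ∂_1 − rank ∂_2 = (9 − 6) − 0 = 3, and there is no ∂_2, so H_1 = Z^3.

As a check, the Euler characteristic is 8 − 9 = -1, which agrees with 2 − 3 = -1.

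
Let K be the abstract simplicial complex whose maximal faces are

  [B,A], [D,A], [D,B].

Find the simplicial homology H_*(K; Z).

K has 3 vertices, 3 edges.
rank ∂_0 = 0, rank ∂_1 = 2 ⇒ b_0 = 3 − 0 − 2 = 1; all invariant factors of ∂_1 are 1 so no torsion. So H_0 = Z.
rank ∂_1 = 2, rank ∂_2 = 0 ⇒ b_1 = 3 − 2 − 0 = 1. So H_1 = Z.

H_0 ≅ Z,  H_1 ≅ Z.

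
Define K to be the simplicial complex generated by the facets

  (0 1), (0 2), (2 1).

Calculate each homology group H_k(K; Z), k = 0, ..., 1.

H_0 = Z,  H_1 = Z.

Take the total order 0 < 1 < 2 on the vertex set. Then K (dimension 1) consists of the simplices:

  0-simplices (3): [0], [1], [2]
  1-simplices (3): [0,1], [0,2], [1,2]

Hence C_0 ≅ Z^3, C_1 ≅ Z^3.

∂_1: C_1 → C_0 sends each edge [p,q] (with p < q) to q − p. For instance
  ∂[0,1] = [1] − [0].
This gives a 3×3 integer matrix of rank 2; reducing to Smith normal form yields diagonal entries (1,1).

Reading off H_k = ker ∂_k / im ∂_{k+1}:

  H_0: rank C_0 − rank ∂_1 = 3 − 2 = 1, and the invariant factors of ∂_1 are all 1, so H_0 ≅ Z.
  H_1: rank ker ∂_1 − rank ∂_2 = (3 − 2) − 0 = 1, and there is no ∂_2, so H_1 ≅ Z.

(K is a triangulation of the circle S^1.)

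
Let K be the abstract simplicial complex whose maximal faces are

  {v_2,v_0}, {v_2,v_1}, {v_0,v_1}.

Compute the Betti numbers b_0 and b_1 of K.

b_0 = 1, b_1 = 1.

Take the total order v_0 < v_1 < v_2 on the vertex set. Then K (dimension 1) consists of the simplices:

  0-simplices (3): [v_0], [v_1], [v_2]
  1-simplices (3): [v_0,v_1], [v_0,v_2], [v_1,v_2]

Hence C_0 ≅ Z^3, C_1 ≅ Z^3.

Boundary ∂_1: C_1 → C_0 sends each edge [p,q] (with p < q) to q − p.
This gives a 3×3 integer matrix of rank 2; reducing to Smith normal form yields diagonal entries (1,1).

Reading off H_k = ker ∂_k / im ∂_{k+1}:

  H_0: rank C_0 − rank ∂_1 = 3 − 2 = 1, and the invariant factors of ∂_1 are all 1, so H_0 ≅ Z.
  H_1: rank ker ∂_1 − rank ∂_2 = (3 − 2) − 0 = 1, and there is no ∂_2, so H_1 ≅ Z.

Hence the Betti numbers are b_0 = 1, b_1 = 1.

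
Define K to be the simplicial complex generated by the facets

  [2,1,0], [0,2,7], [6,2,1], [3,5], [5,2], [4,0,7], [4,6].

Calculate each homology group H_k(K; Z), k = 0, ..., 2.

H_0 ≅ Z,  H_1 ≅ Z,  H_2 = 0.

We work with the vertex ordering 0 < 1 < 2 < 3 < 4 < 5 < 6 < 7. The simplices of K, each written with vertices in increasing order, are:

  0-simplices (8): [0], [1], [2], [3], [4], [5], [6], [7]
  1-simplices (12): [0,1], [0,2], [0,4], [0,7], [1,2], [1,6], [2,5], [2,6], [2,7], [3,5], [4,6], [4,7]
  2-simplices (4): [0,1,2], [0,2,7], [0,4,7], [1,2,6]

Hence C_0 ≅ Z^8, C_1 ≅ Z^12, C_2 ≅ Z^4.

∂_1: C_1 → C_0 sends each edge [p,q] (with p < q) to q − p. For instance
  ∂[2,6] = [6] − [2].
As a 8×12 matrix over Z this has rank 7, with invariant factors (1,1,1,1,1,1,1).

The boundary map ∂_2: C_2 → C_1 maps a triangle to the signed sum of its edges. For instance
  ∂[1,2,6] = [2,6] − [1,6] + [1,2],
  ∂[0,2,7] = [2,7] − [0,7] + [0,2].
The 12×4 boundary matrix has rank 4 and Smith normal form diag(1,1,1,1).

Now H_k = ker ∂_k / im ∂_{k+1}, so:

  H_0: rank C_0 − rank ∂_1 = 8 − 7 = 1, and the invariant factors of ∂_1 are all 1, so H_0 ≅ Z.
  H_1: rank ker ∂_1 − rank ∂_2 = (12 − 7) − 4 = 1, and the invariant factors of ∂_2 are all 1, so H_1 ≅ Z.
  H_2: rank ker ∂_2 − rank ∂_3 = (4 − 4) − 0 = 0, and there is no ∂_3, so H_2 ≅ 0.

As a check, the Euler characteristic is 8 − 12 + 4 = 0, which agrees with 1 − 1 + 0 = 0.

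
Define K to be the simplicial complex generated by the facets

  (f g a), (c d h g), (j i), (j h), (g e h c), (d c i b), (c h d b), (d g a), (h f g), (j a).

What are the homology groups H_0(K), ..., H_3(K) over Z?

K has 10 vertices, 23 edges, 16 triangles, 4 3-simplices.
rank ∂_0 = 0, rank ∂_1 = 9 ⇒ b_0 = 10 − 0 − 9 = 1; all invariant factors of ∂_1 are 1 so no torsion. So H_0 = Z.
rank ∂_1 = 9, rank ∂_2 = 12 ⇒ b_1 = 23 − 9 − 12 = 2; all invariant factors of ∂_2 are 1 so no torsion. So H_1 = Z^2.
rank ∂_2 = 12, rank ∂_3 = 4 ⇒ b_2 = 16 − 12 − 4 = 0; all invariant factors of ∂_3 are 1 so no torsion. So H_2 = 0.
rank ∂_3 = 4, rank ∂_4 = 0 ⇒ b_3 = 4 − 4 − 0 = 0. So H_3 = 0.

H_0 = Z,  H_1 = Z^2,  H_2 = 0,  H_3 = 0.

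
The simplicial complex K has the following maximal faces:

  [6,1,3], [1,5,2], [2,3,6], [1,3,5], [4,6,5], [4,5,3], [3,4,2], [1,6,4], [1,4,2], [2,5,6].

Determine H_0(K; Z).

H_0 ≅ Z.

Take the total order 1 < 2 < 3 < 4 < 5 < 6 on the vertex set. Then K (dimension 2) consists of the simplices:

  0-simplices (6): [1], [2], [3], [4], [5], [6]
  1-simplices (15): [1,2], [1,3], [1,4], [1,5], [1,6], [2,3], [2,4], [2,5], [2,6], [3,4], [3,5], [3,6], [4,5], [4,6], [5,6]
  2-simplices (10): [1,2,4], [1,2,5], [1,3,5], [1,3,6], [1,4,6], [2,3,4], [2,3,6], [2,5,6], [3,4,5], [4,5,6]

so the chain groups are C_0 ≅ Z^6, C_1 ≅ Z^15, C_2 ≅ Z^10.

Boundary ∂_1: C_1 → C_0 is given by ∂[p,q] = [q] − [p]. For instance
  ∂[1,3] = [3] − [1].
This gives a 6×15 integer matrix of rank 5; reducing to Smith normal form yields diagonal entries (1,1,1,1,1).

The boundary map ∂_2: C_2 → C_1 acts by ∂[p,q,r] = [q,r] − [p,r] + [p,q]. For instance
  ∂[2,5,6] = [5,6] − [2,6] + [2,5],
  ∂[2,3,4] = [3,4] − [2,4] + [2,3].
The resulting 15×10 matrix has rank 10, and its Smith normal form has invariant factors (1,1,1,1,1,1,1,1,1,2).

Computing H_k = (kernel of ∂_k) / (image of ∂_{k+1}):

  H_0: rank C_0 − rank ∂_1 = 6 − 5 = 1, and the invariant factors of ∂_1 are all 1, so H_0 = Z.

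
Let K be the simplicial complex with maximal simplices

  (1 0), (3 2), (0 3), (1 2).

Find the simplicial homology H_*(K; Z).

H_0 ≅ Z,  H_1 ≅ Z.

K has 4 vertices, 4 edges.
rank ∂_0 = 0, rank ∂_1 = 3 ⇒ b_0 = 4 − 0 − 3 = 1; all invariant factors of ∂_1 are 1 so no torsion. So H_0 ≅ Z.
rank ∂_1 = 3, rank ∂_2 = 0 ⇒ b_1 = 4 − 3 − 0 = 1. So H_1 ≅ Z.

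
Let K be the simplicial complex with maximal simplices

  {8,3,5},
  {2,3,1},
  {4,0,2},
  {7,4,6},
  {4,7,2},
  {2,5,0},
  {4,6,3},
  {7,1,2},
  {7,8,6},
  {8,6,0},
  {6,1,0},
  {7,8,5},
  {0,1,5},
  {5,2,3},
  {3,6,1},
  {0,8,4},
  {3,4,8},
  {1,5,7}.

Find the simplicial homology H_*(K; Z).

H_0 = Z,  H_1 = Z ⊕ Z/2,  H_2 = 0.

We work with the vertex ordering 0 < 1 < 2 < 3 < 4 < 5 < 6 < 7 < 8. The simplices of K, each written with vertices in increasing order, are:

  0-simplices (9): [0], [1], [2], [3], [4], [5], [6], [7], [8]
  1-simplices (27): (27 of them)
  2-simplices (18): [0,1,5], [0,1,6], [0,2,4], [0,2,5], [0,4,8], [0,6,8], [1,2,3], [1,2,7], [1,3,6], [1,5,7], [2,3,5], [2,4,7], [3,4,6], [3,4,8], [3,5,8], [4,6,7], [5,7,8], [6,7,8]

giving chain groups C_0 ≅ Z^9, C_1 ≅ Z^27, C_2 ≅ Z^18.

∂_1: C_1 → C_0 is given by ∂[p,q] = [q] − [p]. For instance
  ∂[1,6] = [6] − [1].
The 9×27 boundary matrix has rank 8 and Smith normal form diag(1,1,1,1,1,1,1,1).

Boundary ∂_2: C_2 → C_1 acts by ∂[p,q,r] = [q,r] − [p,r] + [p,q]. For instance
  ∂[3,4,6] = [4,6] − [3,6] + [3,4],
  ∂[3,4,8] = [4,8] − [3,8] + [3,4].
The resulting 27×18 matrix has rank 18, and its Smith normal form has invariant factors (1,1,1,1,1,1,1,1,1,1,1,1,1,1,1,1,1,2).

Reading off H_k = ker ∂_k / im ∂_{k+1}:

  H_0: rank C_0 − rank ∂_1 = 9 − 8 = 1, and the invariant factors of ∂_1 are all 1, so H_0 ≅ Z.
  H_1: rank ker ∂_1 − rank ∂_2 = (27 − 8) − 18 = 1, and ∂_2 has invariant factor 2 > 1, so H_1 ≅ Z ⊕ Z/2.
  H_2: rank ker ∂_2 − rank ∂_3 = (18 − 18) − 0 = 0, and there is no ∂_3, so H_2 ≅ 0.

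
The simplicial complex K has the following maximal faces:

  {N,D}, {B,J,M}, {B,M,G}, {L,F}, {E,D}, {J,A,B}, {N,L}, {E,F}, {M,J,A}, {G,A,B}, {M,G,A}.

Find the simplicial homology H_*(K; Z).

H_0 = Z^2,  H_1 = Z,  H_2 = Z.

Take the total order A < B < D < E < F < G < J < L < M < N on the vertex set. Then K (dimension 2) consists of the simplices:

  0-simplices (10): A, B, D, E, F, G, J, L, M, N
  1-simplices (14): AB, AG, AJ, AM, BG, BJ, BM, DE, DN, EF, FL, GM, JM, LN
  2-simplices (6): ABG, ABJ, AGM, AJM, BGM, BJM

so the chain groups are C_0 ≅ Z^10, C_1 ≅ Z^14, C_2 ≅ Z^6.

Boundary ∂_1: C_1 → C_0 sends each edge [p,q] (with p < q) to q − p. For instance
  ∂BJ = J − B.
The 10×14 boundary matrix has rank 8 and Smith normal form diag(1,1,1,1,1,1,1,1).

Boundary ∂_2: C_2 → C_1 sends each 2-simplex [p,q,r] to [q,r] − [p,r] + [p,q]. For instance
  ∂ABJ = BJ − AJ + AB,
  ∂AJM = JM − AM + AJ.
As a 14×6 matrix over Z this has rank 5, with invariant factors (1,1,1,1,1).

Computing H_k = (kernel of ∂_k) / (image of ∂_{k+1}):

  H_0: rank C_0 − rank ∂_1 = 10 − 8 = 2, and the invariant factors of ∂_1 are all 1, so H_0 = Z^2.
  H_1: rank ker ∂_1 − rank ∂_2 = (14 − 8) − 5 = 1, and the invariant factors of ∂_2 are all 1, so H_1 = Z.
  H_2: rank ker ∂_2 − rank ∂_3 = (6 − 5) − 0 = 1, and there is no ∂_3, so H_2 = Z.

As a check, the Euler characteristic is 10 − 14 + 6 = 2, which agrees with 2 − 1 + 1 = 2.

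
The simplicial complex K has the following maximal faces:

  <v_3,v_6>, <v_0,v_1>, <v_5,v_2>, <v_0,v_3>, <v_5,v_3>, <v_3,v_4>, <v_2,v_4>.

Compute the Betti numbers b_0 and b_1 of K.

b_0 = 1, b_1 = 1.

We work with the vertex ordering v_0 < v_1 < v_2 < v_3 < v_4 < v_5 < v_6. The simplices of K, each written with vertices in increasing order, are:

  0-simplices (7): [v_0], [v_1], [v_2], [v_3], [v_4], [v_5], [v_6]
  1-simplices (7): [v_0,v_1], [v_0,v_3], [v_2,v_4], [v_2,v_5], [v_3,v_4], [v_3,v_5], [v_3,v_6]

so the chain groups are C_0 ≅ Z^7, C_1 ≅ Z^7.

Boundary ∂_1: C_1 → C_0 maps an edge to its endpoints' difference, ∂[p,q] = q − p. For instance
  ∂[v_0,v_3] = [v_3] − [v_0].
The resulting 7×7 matrix has rank 6, and its Smith normal form has invariant factors (1,1,1,1,1,1).

From H_k ≅ ker(∂_k) / im(∂_{k+1}) we obtain:

  H_0: rank C_0 − rank ∂_1 = 7 − 6 = 1, and the invariant factors of ∂_1 are all 1, so H_0 = Z.
  H_1: rank ker ∂_1 − rank ∂_2 = (7 − 6) − 0 = 1, and there is no ∂_2, so H_1 = Z.

As a check, the Euler characteristic is 7 − 7 = 0, which agrees with 1 − 1 = 0.

Hence the Betti numbers are b_0 = 1, b_1 = 1.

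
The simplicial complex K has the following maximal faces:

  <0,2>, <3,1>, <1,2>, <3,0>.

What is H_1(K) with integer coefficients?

H_1 ≅ Z.

K has 4 vertices, 4 edges.
rank ∂_1 = 3, rank ∂_2 = 0 ⇒ b_1 = 4 − 3 − 0 = 1. So H_1 ≅ Z.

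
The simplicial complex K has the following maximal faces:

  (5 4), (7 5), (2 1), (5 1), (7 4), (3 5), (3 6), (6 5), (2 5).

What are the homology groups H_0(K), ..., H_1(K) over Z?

Take the total order 1 < 2 < 3 < 4 < 5 < 6 < 7 on the vertex set. Then K (dimension 1) consists of the simplices:

  0-simplices (7): [1], [2], [3], [4], [5], [6], [7]
  1-simplices (9): [1,2], [1,5], [2,5], [3,5], [3,6], [4,5], [4,7], [5,6], [5,7]

giving chain groups C_0 ≅ Z^7, C_1 ≅ Z^9.

Boundary ∂_1: C_1 → C_0 maps an edge to its endpoints' difference, ∂[p,q] = q − p.
The 7×9 boundary matrix has rank 6 and Smith normal form diag(1,1,1,1,1,1).

Computing H_k = (kernel of ∂_k) / (image of ∂_{k+1}):

  H_0: rank C_0 − rank ∂_1 = 7 − 6 = 1, and the invariant factors of ∂_1 are all 1, so H_0 = Z.
  H_1: rank ker ∂_1 − rank ∂_2 = (9 − 6) − 0 = 3, and there is no ∂_2, so H_1 = Z^3.

As a check, the Euler characteristic is 7 − 9 = -2, which agrees with 1 − 3 = -2.
(K is a triangulation of a wedge of 3 circles.)

H_0 ≅ Z,  H_1 ≅ Z^3.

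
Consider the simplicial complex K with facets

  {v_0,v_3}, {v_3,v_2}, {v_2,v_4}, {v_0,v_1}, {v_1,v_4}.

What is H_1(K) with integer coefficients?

H_1 ≅ Z.

Order the vertices as v_0 < v_1 < v_2 < v_3 < v_4. Listing each simplex with vertices in this order, K has dimension 1 with simplices:

  0-simplices (5): [v_0], [v_1], [v_2], [v_3], [v_4]
  1-simplices (5): [v_0,v_1], [v_0,v_3], [v_1,v_4], [v_2,v_3], [v_2,v_4]

so the chain groups are C_0 ≅ Z^5, C_1 ≅ Z^5.

Boundary ∂_1: C_1 → C_0 is given by ∂[p,q] = [q] − [p]. For instance
  ∂[v_1,v_4] = [v_4] − [v_1].
This gives a 5×5 integer matrix of rank 4; reducing to Smith normal form yields diagonal entries (1,1,1,1).

Reading off H_k = ker ∂_k / im ∂_{k+1}:

  H_1: rank ker ∂_1 − rank ∂_2 = (5 − 4) − 0 = 1, and there is no ∂_2, so H_1 = Z.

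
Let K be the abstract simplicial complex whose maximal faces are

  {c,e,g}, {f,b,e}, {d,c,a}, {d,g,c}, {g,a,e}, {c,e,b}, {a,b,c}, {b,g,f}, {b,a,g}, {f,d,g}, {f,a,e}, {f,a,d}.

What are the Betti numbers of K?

b_0 = 1, b_1 = 0, b_2 = 0.

Fix the vertex order a < b < c < d < e < f < g and write every simplex with vertices in increasing order. Then dim K = 2 and the simplices of K are:

  0-simplices (7): a, b, c, d, e, f, g
  1-simplices (18): ab, ac, ad, ae, af, ag, bc, be, bf, bg, cd, ce, cg, df, dg, ef, eg, fg
  2-simplices (12): abc, abg, acd, adf, aef, aeg, bce, bef, bfg, cdg, ceg, dfg

Hence C_0 ≅ Z^7, C_1 ≅ Z^18, C_2 ≅ Z^12.

Boundary ∂_1: C_1 → C_0 is given by ∂[p,q] = [q] − [p].
As a 7×18 matrix over Z this has rank 6, with invariant factors (1,1,1,1,1,1).

The boundary map ∂_2: C_2 → C_1 maps a triangle to the signed sum of its edges. For instance
  ∂bef = ef − bf + be,
  ∂dfg = fg − dg + df.
The 18×12 boundary matrix has rank 12 and Smith normal form diag(1,1,1,1,1,1,1,1,1,1,1,2).

From H_k ≅ ker(∂_k) / im(∂_{k+1}) we obtain:

  H_0: rank C_0 − rank ∂_1 = 7 − 6 = 1, and the invariant factors of ∂_1 are all 1, so H_0 = Z.
  H_1: rank ker ∂_1 − rank ∂_2 = (18 − 6) − 12 = 0, and ∂_2 has invariant factor 2 > 1, so H_1 = Z/2.
  H_2: rank ker ∂_2 − rank ∂_3 = (12 − 12) − 0 = 0, and there is no ∂_3, so H_2 = 0.

(K is a triangulation of the real projective plane RP^2.)

Hence the Betti numbers are b_0 = 1, b_1 = 0, b_2 = 0.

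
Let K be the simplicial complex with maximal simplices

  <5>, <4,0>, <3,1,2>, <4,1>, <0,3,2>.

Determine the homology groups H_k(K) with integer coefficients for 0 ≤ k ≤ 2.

Fix the vertex order 0 < 1 < 2 < 3 < 4 < 5 and write every simplex with vertices in increasing order. Then dim K = 2 and the simplices of K are:

  0-simplices (6): [0], [1], [2], [3], [4], [5]
  1-simplices (7): [0,2], [0,3], [0,4], [1,2], [1,3], [1,4], [2,3]
  2-simplices (2): [0,2,3], [1,2,3]

so the chain groups are C_0 ≅ Z^6, C_1 ≅ Z^7, C_2 ≅ Z^2.

Boundary ∂_1: C_1 → C_0 maps an edge to its endpoints' difference, ∂[p,q] = q − p. For instance
  ∂[0,3] = [3] − [0].
As a 6×7 matrix over Z this has rank 4, with invariant factors (1,1,1,1).

The boundary map ∂_2: C_2 → C_1 sends each 2-simplex [p,q,r] to [q,r] − [p,r] + [p,q]. For instance
  ∂[1,2,3] = [2,3] − [1,3] + [1,2],
  ∂[0,2,3] = [2,3] − [0,3] + [0,2].
The resulting 7×2 matrix has rank 2, and its Smith normal form has invariant factors (1,1).

Computing H_k = (kernel of ∂_k) / (image of ∂_{k+1}):

  H_0: rank C_0 − rank ∂_1 = 6 − 4 = 2, and the invariant factors of ∂_1 are all 1, so H_0 = Z^2.
  H_1: rank ker ∂_1 − rank ∂_2 = (7 − 4) − 2 = 1, and the invariant factors of ∂_2 are all 1, so H_1 = Z.
  H_2: rank ker ∂_2 − rank ∂_3 = (2 − 2) − 0 = 0, and there is no ∂_3, so H_2 = 0.

As a check, the Euler characteristic is 6 − 7 + 2 = 1, which agrees with 2 − 1 + 0 = 1.

H_0 = Z^2,  H_1 = Z,  H_2 = 0.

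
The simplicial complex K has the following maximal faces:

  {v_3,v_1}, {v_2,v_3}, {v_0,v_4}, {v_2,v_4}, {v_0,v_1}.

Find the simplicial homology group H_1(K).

H_1 = Z.

Fix the vertex order v_0 < v_1 < v_2 < v_3 < v_4 and write every simplex with vertices in increasing order. Then dim K = 1 and the simplices of K are:

  0-simplices (5): [v_0], [v_1], [v_2], [v_3], [v_4]
  1-simplices (5): [v_0,v_1], [v_0,v_4], [v_1,v_3], [v_2,v_3], [v_2,v_4]

so the chain groups are C_0 ≅ Z^5, C_1 ≅ Z^5.

∂_1: C_1 → C_0 is given by ∂[p,q] = [q] − [p]. For instance
  ∂[v_0,v_1] = [v_1] − [v_0].
As a 5×5 matrix over Z this has rank 4, with invariant factors (1,1,1,1).

Computing H_k = (kernel of ∂_k) / (image of ∂_{k+1}):

  H_1: rank ker ∂_1 − rank ∂_2 = (5 − 4) − 0 = 1, and there is no ∂_2, so H_1 = Z.

(K is a triangulation of the circle S^1.)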